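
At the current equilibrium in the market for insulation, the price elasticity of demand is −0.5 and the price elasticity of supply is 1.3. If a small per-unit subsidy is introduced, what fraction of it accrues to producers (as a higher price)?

Producer share = 5/18

For a small subsidy around the equilibrium, the benefit split depends on the relative slopes, which at a point are proportional to the elasticities.
Buyer share = εs/(εs + |εd|) = 1.3/(1.3 + 0.5) = 13/18; seller share = |εd|/(εs + |εd|) = 5/18.
So producers capture 5/18 of the subsidy.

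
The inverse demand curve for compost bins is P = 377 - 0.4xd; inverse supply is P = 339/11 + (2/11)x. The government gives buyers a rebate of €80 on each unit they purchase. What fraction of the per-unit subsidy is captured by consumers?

Pre-subsidy: 377 - 0.4x = 339/11 + (2/11)x gives x* = 595 and P* = 139.
With the rebate, buyers effectively pay Pb = Ps − 80, where Ps is the price sellers receive.
On the curves, Pb = 377 - 0.4x and Ps = 339/11 + (2/11)x; the wedge Ps − Pb = 80 gives 339/11 + (2/11)x − (377 - 0.4x) = 80, so x' = 732.5.
Then Pb = 377 − 0.4·732.5 = 84 and Ps = 339/11 + (2/11)·732.5 = 164.
Buyers' price falls by P* − Pb = 139 − 84 = 55; sellers' price rises by Ps − P* = 164 − 139 = 25.
So consumers capture 55/80 = 0.6875 of each unit of subsidy.

Consumer share = 0.6875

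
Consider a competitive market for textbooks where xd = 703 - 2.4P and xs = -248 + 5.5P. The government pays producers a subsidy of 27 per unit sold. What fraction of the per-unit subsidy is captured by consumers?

Pre-subsidy: 703 - 2.4P = -248 + 5.5P gives P* = 9510/79, x* = 32713/79.
With the subsidy, sellers receive Ps = Pb + 27 for each unit, where Pb is the price buyers pay.
Supply in terms of Pb becomes xs = -248 + 5.5(Pb + 27) = -99.5 + 5.5Pb. Setting this equal to demand: 703 - 2.4Pb = -99.5 + 5.5Pb, so Pb = 8025/79.
Sellers receive Ps = 8025/79 + 27 = 10158/79; x' = 703 − 2.4·(8025/79) = 36277/79.
Buyers' price falls by P* − Pb = 9510/79 − 8025/79 = 1485/79; sellers' price rises by Ps − P* = 10158/79 − 9510/79 = 648/79.
So consumers capture (1485/79)/27 = 55/79 of each unit of subsidy.

Consumer share = 55/79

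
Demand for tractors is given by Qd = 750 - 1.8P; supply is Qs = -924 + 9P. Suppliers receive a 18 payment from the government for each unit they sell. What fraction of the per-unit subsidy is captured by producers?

Producer share = 1/6

Pre-subsidy: 750 - 1.8P = -924 + 9P gives P* = 155, Q* = 471.
With the subsidy, sellers receive Ps = Pb + 18 for each unit, where Pb is the price buyers pay.
Supply in terms of Pb becomes Qs = -924 + 9(Pb + 18) = -762 + 9Pb. Setting this equal to demand: 750 - 1.8Pb = -762 + 9Pb, so Pb = 140.
Sellers receive Ps = 140 + 18 = 158; Q' = 750 − 1.8·140 = 498.
Buyers' price falls by P* − Pb = 155 − 140 = 15; sellers' price rises by Ps − P* = 158 − 155 = 3.
So producers capture 3/18 = 1/6 of each unit of subsidy.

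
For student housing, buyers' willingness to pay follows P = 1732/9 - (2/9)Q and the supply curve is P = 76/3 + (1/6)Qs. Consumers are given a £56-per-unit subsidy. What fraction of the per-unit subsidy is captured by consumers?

Consumer share = 4/7

Pre-subsidy: 1732/9 - (2/9)Q = 76/3 + (1/6)Q gives Q* = 3008/7 and P* = 2036/21.
With the rebate, buyers effectively pay Pb = Ps − 56, where Ps is the price sellers receive.
On the curves, Pb = 1732/9 - (2/9)Q and Ps = 76/3 + (1/6)Q; the wedge Ps − Pb = 56 gives 76/3 + (1/6)Q − (1732/9 - (2/9)Q) = 56, so Q' = 4016/7.
Then Pb = 1732/9 − (2/9)·(4016/7) = 1364/21 and Ps = 76/3 + (1/6)·(4016/7) = 2540/21.
Buyers' price falls by P* − Pb = 2036/21 − 1364/21 = 32; sellers' price rises by Ps − P* = 2540/21 − 2036/21 = 24.
So consumers capture 32/56 = 4/7 of each unit of subsidy.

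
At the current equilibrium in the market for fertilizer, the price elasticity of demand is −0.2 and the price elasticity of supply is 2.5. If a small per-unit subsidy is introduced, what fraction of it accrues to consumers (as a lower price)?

For a small subsidy around the equilibrium, the benefit split depends on the relative slopes, which at a point are proportional to the elasticities.
Buyer share = εs/(εs + |εd|) = 2.5/(2.5 + 0.2) = 25/27; seller share = |εd|/(εs + |εd|) = 2/27.

Consumer share = 25/27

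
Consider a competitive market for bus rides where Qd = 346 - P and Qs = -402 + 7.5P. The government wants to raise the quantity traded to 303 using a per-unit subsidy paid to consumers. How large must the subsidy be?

At Q = 303, invert demand for the buyer price: Pb = (346 − 303)/1 = 43; invert supply for the seller price: Ps = (303 − (-402))/7.5 = 94.
The subsidy must fill the gap: s = Ps − Pb = 94 − 43 = 51.

Required subsidy s = 51 per unit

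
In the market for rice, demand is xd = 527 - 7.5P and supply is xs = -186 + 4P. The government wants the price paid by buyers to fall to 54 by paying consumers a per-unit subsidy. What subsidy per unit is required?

Required subsidy s = 23 per unit

At a buyer price of 54, quantity demanded is 527 − 7.5·54 = 122.
Sellers supply 122 only when they receive Ps with -186 + 4·Ps = 122, i.e. Ps = 77.
s = Ps − Pb = 77 − 54 = 23.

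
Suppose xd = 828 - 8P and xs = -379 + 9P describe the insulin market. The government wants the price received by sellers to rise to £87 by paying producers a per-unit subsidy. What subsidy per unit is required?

Required subsidy s = £34 per unit

At a seller price of 87, quantity supplied is -379 + 9·87 = 404.
Buyers absorb 404 only when they pay Pb with 828 − 8·Pb = 404, i.e. Pb = 53.
s = Ps − Pb = 87 − 53 = 34.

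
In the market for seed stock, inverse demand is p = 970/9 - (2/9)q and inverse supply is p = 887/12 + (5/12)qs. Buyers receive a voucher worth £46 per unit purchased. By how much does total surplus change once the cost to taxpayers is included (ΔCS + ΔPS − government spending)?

Pre-subsidy: 970/9 - (2/9)q = 887/12 + (5/12)q gives q* = 53 and p* = 96.
With the rebate, buyers effectively pay pb = ps − 46, where ps is the price sellers receive.
On the curves, pb = 970/9 - (2/9)q and ps = 887/12 + (5/12)q; the wedge ps − pb = 46 gives 887/12 + (5/12)q − (970/9 - (2/9)q) = 46, so q' = 125.
Then pb = 970/9 − (2/9)·125 = 80 and ps = 887/12 + (5/12)·125 = 126.
ΔCS = ½(53 + 125)(96 − 80) = 1424; ΔPS = ½(53 + 125)(126 − 96) = 2670.
Government spending = 46 × 125 = 5750.
Net change = 1424 + 2670 − 5750 = -1656. The loss equals the DWL triangle ½·46·72.

Net change in total surplus = -£1656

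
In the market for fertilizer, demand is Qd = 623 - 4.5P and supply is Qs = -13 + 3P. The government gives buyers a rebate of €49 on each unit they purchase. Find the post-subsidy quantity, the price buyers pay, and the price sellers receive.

Q' = 329.6; buyers pay €65.2; sellers receive €114.2

Pre-subsidy: 623 - 4.5P = -13 + 3P gives P* = 84.8, Q* = 241.4.
With the rebate, buyers effectively pay Pb = Ps − 49, where Ps is the price sellers receive.
Demand in terms of Ps becomes Qd = 623 − 4.5(Ps − 49) = 843.5 - 4.5Ps. Setting this equal to supply: 843.5 - 4.5Ps = -13 + 3Ps, so Ps = 114.2.
Buyers pay Pb = 114.2 − 49 = 65.2; Q' = -13 + 3·114.2 = 329.6.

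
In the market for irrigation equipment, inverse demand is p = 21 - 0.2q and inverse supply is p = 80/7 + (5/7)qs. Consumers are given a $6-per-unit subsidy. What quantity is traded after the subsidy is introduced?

q' = 17.03125

Pre-subsidy: 21 - 0.2q = 80/7 + (5/7)q gives q* = 10.46875 and p* = 18.90625.
With the rebate, buyers effectively pay pb = ps − 6, where ps is the price sellers receive.
On the curves, pb = 21 - 0.2q and ps = 80/7 + (5/7)q; the wedge ps − pb = 6 gives 80/7 + (5/7)q − (21 - 0.2q) = 6, so q' = 17.03125.
Then pb = 21 − 0.2·17.03125 = 17.59375 and ps = 80/7 + (5/7)·17.03125 = 23.59375.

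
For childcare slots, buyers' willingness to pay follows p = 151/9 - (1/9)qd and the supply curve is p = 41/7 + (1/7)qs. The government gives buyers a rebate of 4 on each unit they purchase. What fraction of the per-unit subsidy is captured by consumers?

Consumer share = 0.4375

Pre-subsidy: 151/9 - (1/9)q = 41/7 + (1/7)q gives q* = 43 and p* = 12.
With the rebate, buyers effectively pay pb = ps − 4, where ps is the price sellers receive.
On the curves, pb = 151/9 - (1/9)q and ps = 41/7 + (1/7)q; the wedge ps − pb = 4 gives 41/7 + (1/7)q − (151/9 - (1/9)q) = 4, so q' = 58.75.
Then pb = 151/9 − (1/9)·58.75 = 10.25 and ps = 41/7 + (1/7)·58.75 = 14.25.
Buyers' price falls by p* − pb = 12 − 10.25 = 1.75; sellers' price rises by ps − p* = 14.25 − 12 = 2.25.
So consumers capture 1.75/4 = 0.4375 of each unit of subsidy.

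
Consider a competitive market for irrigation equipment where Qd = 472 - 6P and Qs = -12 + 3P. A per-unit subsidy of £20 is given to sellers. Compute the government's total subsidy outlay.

Pre-subsidy: 472 - 6P = -12 + 3P gives P* = 484/9, Q* = 448/3.
With the subsidy, sellers receive Ps = Pb + 20 for each unit, where Pb is the price buyers pay.
Supply in terms of Pb becomes Qs = -12 + 3(Pb + 20) = 48 + 3Pb. Setting this equal to demand: 472 - 6Pb = 48 + 3Pb, so Pb = 424/9.
Sellers receive Ps = 424/9 + 20 = 604/9; Q' = 472 − 6·(424/9) = 568/3.
Government outlay = subsidy × quantity = 20 × 568/3 = 11360/3.

Government cost = 11360/3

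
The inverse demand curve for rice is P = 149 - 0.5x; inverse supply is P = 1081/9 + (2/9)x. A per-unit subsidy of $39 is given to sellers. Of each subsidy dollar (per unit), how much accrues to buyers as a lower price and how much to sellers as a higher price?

Pre-subsidy: 149 - 0.5x = 1081/9 + (2/9)x gives x* = 40 and P* = 129.
With the subsidy, sellers receive Ps = Pb + 39 for each unit, where Pb is the price buyers pay.
On the curves, Pb = 149 - 0.5x and Ps = 1081/9 + (2/9)x; the wedge Ps − Pb = 39 gives 1081/9 + (2/9)x − (149 - 0.5x) = 39, so x' = 94.
Then Pb = 149 − 0.5·94 = 102 and Ps = 1081/9 + (2/9)·94 = 141.
Buyers' price falls by P* − Pb = 129 − 102 = 27; sellers' price rises by Ps − P* = 141 − 129 = 12.

Buyers gain $27 per unit; sellers gain $12 per unit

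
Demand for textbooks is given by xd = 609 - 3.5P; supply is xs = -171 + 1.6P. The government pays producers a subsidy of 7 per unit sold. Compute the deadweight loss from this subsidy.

Pre-subsidy: 609 - 3.5P = -171 + 1.6P gives P* = 2600/17, x* = 1253/17.
With the subsidy, sellers receive Ps = Pb + 7 for each unit, where Pb is the price buyers pay.
Supply in terms of Pb becomes xs = -171 + 1.6(Pb + 7) = -159.8 + 1.6Pb. Setting this equal to demand: 609 - 3.5Pb = -159.8 + 1.6Pb, so Pb = 7688/51.
Sellers receive Ps = 7688/51 + 7 = 8045/51; x' = 609 − 3.5·(7688/51) = 4151/51.
The subsidy expands output by 4151/51 − 1253/17 = 392/51 past the efficient level; on those units the gap between marginal cost and willingness to pay runs from 0 up to 7.
DWL = ½ × 7 × 392/51 = 1372/51.

Deadweight loss = 1372/51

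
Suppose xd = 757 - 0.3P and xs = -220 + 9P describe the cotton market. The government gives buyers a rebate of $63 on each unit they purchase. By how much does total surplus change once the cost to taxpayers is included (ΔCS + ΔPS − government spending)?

Pre-subsidy: 757 - 0.3P = -220 + 9P gives P* = 9770/93, x* = 22490/31.
With the rebate, buyers effectively pay Pb = Ps − 63, where Ps is the price sellers receive.
Demand in terms of Ps becomes xd = 757 − 0.3(Ps − 63) = 775.9 - 0.3Ps. Setting this equal to supply: 775.9 - 0.3Ps = -220 + 9Ps, so Ps = 9959/93.
Buyers pay Pb = 9959/93 − 63 = 4100/93; x' = -220 + 9·(9959/93) = 23057/31.
ΔCS = ½(22490/31 + 23057/31)(9770/93 − 4100/93) = 43041915/961; ΔPS = ½(22490/31 + 23057/31)(9959/93 − 9770/93) = 2869461/1922.
Government spending = 63 × 23057/31 = 1452591/31.
Net change = 43041915/961 + 2869461/1922 − 1452591/31 = -35721/62. The loss equals the DWL triangle ½·63·567/31.

Net change in total surplus = -35721/62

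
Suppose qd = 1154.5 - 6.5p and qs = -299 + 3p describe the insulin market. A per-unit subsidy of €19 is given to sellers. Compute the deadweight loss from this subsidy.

Deadweight loss = €370.5

Pre-subsidy: 1154.5 - 6.5p = -299 + 3p gives p* = 153, q* = 160.
With the subsidy, sellers receive ps = pb + 19 for each unit, where pb is the price buyers pay.
Supply in terms of pb becomes qs = -299 + 3(pb + 19) = -242 + 3pb. Setting this equal to demand: 1154.5 - 6.5pb = -242 + 3pb, so pb = 147.
Sellers receive ps = 147 + 19 = 166; q' = 1154.5 − 6.5·147 = 199.
The subsidy expands output by 199 − 160 = 39 past the efficient level; on those units the gap between marginal cost and willingness to pay runs from 0 up to 19.
DWL = ½ × 19 × 39 = 370.5.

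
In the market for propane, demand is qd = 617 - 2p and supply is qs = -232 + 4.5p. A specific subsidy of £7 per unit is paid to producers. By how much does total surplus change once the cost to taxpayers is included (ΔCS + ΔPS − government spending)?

Pre-subsidy: 617 - 2p = -232 + 4.5p gives p* = 1698/13, q* = 4625/13.
With the subsidy, sellers receive ps = pb + 7 for each unit, where pb is the price buyers pay.
Supply in terms of pb becomes qs = -232 + 4.5(pb + 7) = -200.5 + 4.5pb. Setting this equal to demand: 617 - 2pb = -200.5 + 4.5pb, so pb = 1635/13.
Sellers receive ps = 1635/13 + 7 = 1726/13; q' = 617 − 2·(1635/13) = 4751/13.
ΔCS = ½(4625/13 + 4751/13)(1698/13 − 1635/13) = 295344/169; ΔPS = ½(4625/13 + 4751/13)(1726/13 − 1698/13) = 131264/169.
Government spending = 7 × 4751/13 = 33257/13.
Net change = 295344/169 + 131264/169 − 33257/13 = -441/13. The loss equals the DWL triangle ½·7·126/13.

Net change in total surplus = -441/13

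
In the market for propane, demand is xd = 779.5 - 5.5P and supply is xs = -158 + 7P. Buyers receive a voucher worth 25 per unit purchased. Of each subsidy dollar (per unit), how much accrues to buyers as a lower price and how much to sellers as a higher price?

Pre-subsidy: 779.5 - 5.5P = -158 + 7P gives P* = 75, x* = 367.
With the rebate, buyers effectively pay Pb = Ps − 25, where Ps is the price sellers receive.
Demand in terms of Ps becomes xd = 779.5 − 5.5(Ps − 25) = 917 - 5.5Ps. Setting this equal to supply: 917 - 5.5Ps = -158 + 7Ps, so Ps = 86.
Buyers pay Pb = 86 − 25 = 61; x' = -158 + 7·86 = 444.
Buyers' price falls by P* − Pb = 75 − 61 = 14; sellers' price rises by Ps − P* = 86 − 75 = 11.

Buyers gain 14 per unit; sellers gain 11 per unit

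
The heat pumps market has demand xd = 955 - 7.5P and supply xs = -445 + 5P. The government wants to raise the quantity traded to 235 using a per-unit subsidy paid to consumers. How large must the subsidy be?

Required subsidy s = 40 per unit

At x = 235, invert demand for the buyer price: Pb = (955 − 235)/7.5 = 96; invert supply for the seller price: Ps = (235 − (-445))/5 = 136.
The subsidy must fill the gap: s = Ps − Pb = 136 − 96 = 40.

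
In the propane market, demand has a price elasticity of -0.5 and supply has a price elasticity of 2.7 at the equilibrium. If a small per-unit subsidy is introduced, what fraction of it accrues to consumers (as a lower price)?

Consumer share = 0.84375

For a small subsidy around the equilibrium, the benefit split depends on the relative slopes, which at a point are proportional to the elasticities.
Buyer share = εs/(εs + |εd|) = 2.7/(2.7 + 0.5) = 0.84375; seller share = |εd|/(εs + |εd|) = 0.15625.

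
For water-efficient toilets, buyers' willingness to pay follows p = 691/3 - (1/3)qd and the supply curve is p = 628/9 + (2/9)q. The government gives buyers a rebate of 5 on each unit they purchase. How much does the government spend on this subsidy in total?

Pre-subsidy: 691/3 - (1/3)q = 628/9 + (2/9)q gives q* = 289 and p* = 134.
With the rebate, buyers effectively pay pb = ps − 5, where ps is the price sellers receive.
On the curves, pb = 691/3 - (1/3)q and ps = 628/9 + (2/9)q; the wedge ps − pb = 5 gives 628/9 + (2/9)q − (691/3 - (1/3)q) = 5, so q' = 298.
Then pb = 691/3 − (1/3)·298 = 131 and ps = 628/9 + (2/9)·298 = 136.
Government outlay = subsidy × quantity = 5 × 298 = 1490.

Government cost = 1490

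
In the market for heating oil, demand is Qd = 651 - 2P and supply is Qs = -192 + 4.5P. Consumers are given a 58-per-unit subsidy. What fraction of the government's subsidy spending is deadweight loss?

DWL / government spending = 174/2045

Pre-subsidy: 651 - 2P = -192 + 4.5P gives P* = 1686/13, Q* = 5091/13.
With the rebate, buyers effectively pay Pb = Ps − 58, where Ps is the price sellers receive.
Demand in terms of Ps becomes Qd = 651 − 2(Ps − 58) = 767 - 2Ps. Setting this equal to supply: 767 - 2Ps = -192 + 4.5Ps, so Ps = 1918/13.
Buyers pay Pb = 1918/13 − 58 = 1164/13; Q' = -192 + 4.5·(1918/13) = 6135/13.
ΔCS = ½(5091/13 + 6135/13)(1686/13 − 1164/13) = 2929986/169; ΔPS = ½(5091/13 + 6135/13)(1918/13 − 1686/13) = 1302216/169.
Government spending = 58 × 6135/13 = 355830/13.
DWL = ½ × 58 × (6135/13 − 5091/13) = 30276/13; fraction = (30276/13) / (355830/13) = 174/2045.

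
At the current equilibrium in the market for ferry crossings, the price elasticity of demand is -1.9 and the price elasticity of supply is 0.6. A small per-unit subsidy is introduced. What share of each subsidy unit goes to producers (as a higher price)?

Producer share = 0.76

For a small subsidy around the equilibrium, the benefit split depends on the relative slopes, which at a point are proportional to the elasticities.
Buyer share = εs/(εs + |εd|) = 0.6/(0.6 + 1.9) = 0.24; seller share = |εd|/(εs + |εd|) = 0.76.
So producers capture 0.76 of the subsidy.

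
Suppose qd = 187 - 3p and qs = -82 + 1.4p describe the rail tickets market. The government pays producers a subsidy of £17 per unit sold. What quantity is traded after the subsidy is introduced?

Pre-subsidy: 187 - 3p = -82 + 1.4p gives p* = 1345/22, q* = 79/22.
With the subsidy, sellers receive ps = pb + 17 for each unit, where pb is the price buyers pay.
Supply in terms of pb becomes qs = -82 + 1.4(pb + 17) = -58.2 + 1.4pb. Setting this equal to demand: 187 - 3pb = -58.2 + 1.4pb, so pb = 613/11.
Sellers receive ps = 613/11 + 17 = 800/11; q' = 187 − 3·(613/11) = 218/11.

q' = 218/11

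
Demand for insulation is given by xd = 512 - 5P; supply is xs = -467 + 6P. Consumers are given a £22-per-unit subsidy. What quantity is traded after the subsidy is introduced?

x' = 127

Pre-subsidy: 512 - 5P = -467 + 6P gives P* = 89, x* = 67.
With the rebate, buyers effectively pay Pb = Ps − 22, where Ps is the price sellers receive.
Demand in terms of Ps becomes xd = 512 − 5(Ps − 22) = 622 - 5Ps. Setting this equal to supply: 622 - 5Ps = -467 + 6Ps, so Ps = 99.
Buyers pay Pb = 99 − 22 = 77; x' = -467 + 6·99 = 127.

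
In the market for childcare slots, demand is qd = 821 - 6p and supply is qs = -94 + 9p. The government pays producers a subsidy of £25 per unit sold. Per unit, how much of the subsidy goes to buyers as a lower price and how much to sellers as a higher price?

Pre-subsidy: 821 - 6p = -94 + 9p gives p* = 61, q* = 455.
With the subsidy, sellers receive ps = pb + 25 for each unit, where pb is the price buyers pay.
Supply in terms of pb becomes qs = -94 + 9(pb + 25) = 131 + 9pb. Setting this equal to demand: 821 - 6pb = 131 + 9pb, so pb = 46.
Sellers receive ps = 46 + 25 = 71; q' = 821 − 6·46 = 545.
Buyers' price falls by p* − pb = 61 − 46 = 15; sellers' price rises by ps − p* = 71 − 61 = 10.

Buyers gain £15 per unit; sellers gain £10 per unit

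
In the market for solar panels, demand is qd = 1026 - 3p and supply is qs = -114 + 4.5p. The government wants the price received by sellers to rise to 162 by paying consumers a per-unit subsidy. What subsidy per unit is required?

At a seller price of 162, quantity supplied is -114 + 4.5·162 = 615.
Buyers absorb 615 only when they pay pb with 1026 − 3·pb = 615, i.e. pb = 137.
s = ps − pb = 162 − 137 = 25.

Required subsidy s = 25 per unit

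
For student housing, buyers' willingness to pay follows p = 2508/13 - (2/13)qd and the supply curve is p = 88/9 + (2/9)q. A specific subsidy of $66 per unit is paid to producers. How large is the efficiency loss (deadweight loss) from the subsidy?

Pre-subsidy: 2508/13 - (2/13)q = 88/9 + (2/9)q gives q* = 487 and p* = 118.
With the subsidy, sellers receive ps = pb + 66 for each unit, where pb is the price buyers pay.
On the curves, pb = 2508/13 - (2/13)q and ps = 88/9 + (2/9)q; the wedge ps − pb = 66 gives 88/9 + (2/9)q − (2508/13 - (2/13)q) = 66, so q' = 662.5.
Then pb = 2508/13 − (2/13)·662.5 = 91 and ps = 88/9 + (2/9)·662.5 = 157.
The subsidy expands output by 662.5 − 487 = 175.5 past the efficient level; on those units the gap between marginal cost and willingness to pay runs from 0 up to 66.
DWL = ½ × 66 × 175.5 = 5791.5.

Deadweight loss = $5791.5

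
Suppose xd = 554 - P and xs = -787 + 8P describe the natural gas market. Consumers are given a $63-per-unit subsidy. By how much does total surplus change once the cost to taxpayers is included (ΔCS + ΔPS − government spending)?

Pre-subsidy: 554 - P = -787 + 8P gives P* = 149, x* = 405.
With the rebate, buyers effectively pay Pb = Ps − 63, where Ps is the price sellers receive.
Demand in terms of Ps becomes xd = 554 − 1(Ps − 63) = 617 - Ps. Setting this equal to supply: 617 - Ps = -787 + 8Ps, so Ps = 156.
Buyers pay Pb = 156 − 63 = 93; x' = -787 + 8·156 = 461.
ΔCS = ½(405 + 461)(149 − 93) = 24248; ΔPS = ½(405 + 461)(156 − 149) = 3031.
Government spending = 63 × 461 = 29043.
Net change = 24248 + 3031 − 29043 = -1764. The loss equals the DWL triangle ½·63·56.

Net change in total surplus = -$1764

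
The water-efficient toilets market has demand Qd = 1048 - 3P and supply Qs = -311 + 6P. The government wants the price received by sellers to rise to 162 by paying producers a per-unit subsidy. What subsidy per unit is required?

At a seller price of 162, quantity supplied is -311 + 6·162 = 661.
Buyers absorb 661 only when they pay Pb with 1048 − 3·Pb = 661, i.e. Pb = 129.
s = Ps − Pb = 162 − 129 = 33.

Required subsidy s = 33 per unit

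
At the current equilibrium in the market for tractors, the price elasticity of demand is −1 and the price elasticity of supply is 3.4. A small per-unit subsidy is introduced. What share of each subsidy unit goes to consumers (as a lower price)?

Consumer share = 17/22

For a small subsidy around the equilibrium, the benefit split depends on the relative slopes, which at a point are proportional to the elasticities.
Buyer share = εs/(εs + |εd|) = 3.4/(3.4 + 1) = 17/22; seller share = |εd|/(εs + |εd|) = 5/22.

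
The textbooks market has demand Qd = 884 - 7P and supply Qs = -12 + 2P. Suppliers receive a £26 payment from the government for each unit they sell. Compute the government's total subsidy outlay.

Government cost = 53248/9

Pre-subsidy: 884 - 7P = -12 + 2P gives P* = 896/9, Q* = 1684/9.
With the subsidy, sellers receive Ps = Pb + 26 for each unit, where Pb is the price buyers pay.
Supply in terms of Pb becomes Qs = -12 + 2(Pb + 26) = 40 + 2Pb. Setting this equal to demand: 884 - 7Pb = 40 + 2Pb, so Pb = 844/9.
Sellers receive Ps = 844/9 + 26 = 1078/9; Q' = 884 − 7·(844/9) = 2048/9.
Government outlay = subsidy × quantity = 26 × 2048/9 = 53248/9.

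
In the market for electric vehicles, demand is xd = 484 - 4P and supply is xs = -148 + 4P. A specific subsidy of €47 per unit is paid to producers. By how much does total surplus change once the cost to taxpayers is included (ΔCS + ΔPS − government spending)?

Pre-subsidy: 484 - 4P = -148 + 4P gives P* = 79, x* = 168.
With the subsidy, sellers receive Ps = Pb + 47 for each unit, where Pb is the price buyers pay.
Supply in terms of Pb becomes xs = -148 + 4(Pb + 47) = 40 + 4Pb. Setting this equal to demand: 484 - 4Pb = 40 + 4Pb, so Pb = 55.5.
Sellers receive Ps = 55.5 + 47 = 102.5; x' = 484 − 4·55.5 = 262.
ΔCS = ½(168 + 262)(79 − 55.5) = 5052.5; ΔPS = ½(168 + 262)(102.5 − 79) = 5052.5.
Government spending = 47 × 262 = 12314.
Net change = 5052.5 + 5052.5 − 12314 = -2209. The loss equals the DWL triangle ½·47·94.

Net change in total surplus = -€2209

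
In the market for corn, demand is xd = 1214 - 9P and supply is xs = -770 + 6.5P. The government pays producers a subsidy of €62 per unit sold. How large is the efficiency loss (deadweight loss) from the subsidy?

Deadweight loss = €7254

Pre-subsidy: 1214 - 9P = -770 + 6.5P gives P* = 128, x* = 62.
With the subsidy, sellers receive Ps = Pb + 62 for each unit, where Pb is the price buyers pay.
Supply in terms of Pb becomes xs = -770 + 6.5(Pb + 62) = -367 + 6.5Pb. Setting this equal to demand: 1214 - 9Pb = -367 + 6.5Pb, so Pb = 102.
Sellers receive Ps = 102 + 62 = 164; x' = 1214 − 9·102 = 296.
The subsidy expands output by 296 − 62 = 234 past the efficient level; on those units the gap between marginal cost and willingness to pay runs from 0 up to 62.
DWL = ½ × 62 × 234 = 7254.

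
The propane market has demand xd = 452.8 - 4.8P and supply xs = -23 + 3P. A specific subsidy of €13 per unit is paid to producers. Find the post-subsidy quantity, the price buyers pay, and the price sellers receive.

x' = 184; buyers pay €56; sellers receive €69

Pre-subsidy: 452.8 - 4.8P = -23 + 3P gives P* = 61, x* = 160.
With the subsidy, sellers receive Ps = Pb + 13 for each unit, where Pb is the price buyers pay.
Supply in terms of Pb becomes xs = -23 + 3(Pb + 13) = 16 + 3Pb. Setting this equal to demand: 452.8 - 4.8Pb = 16 + 3Pb, so Pb = 56.
Sellers receive Ps = 56 + 13 = 69; x' = 452.8 − 4.8·56 = 184.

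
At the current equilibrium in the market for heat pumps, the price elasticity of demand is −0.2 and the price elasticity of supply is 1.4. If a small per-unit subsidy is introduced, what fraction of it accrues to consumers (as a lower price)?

For a small subsidy around the equilibrium, the benefit split depends on the relative slopes, which at a point are proportional to the elasticities.
Buyer share = εs/(εs + |εd|) = 1.4/(1.4 + 0.2) = 0.875; seller share = |εd|/(εs + |εd|) = 0.125.

Consumer share = 0.875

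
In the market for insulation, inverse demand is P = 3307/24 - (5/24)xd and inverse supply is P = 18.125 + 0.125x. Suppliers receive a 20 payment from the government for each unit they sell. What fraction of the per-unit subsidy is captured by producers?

Pre-subsidy: 3307/24 - (5/24)x = 18.125 + 0.125x gives x* = 359 and P* = 63.
With the subsidy, sellers receive Ps = Pb + 20 for each unit, where Pb is the price buyers pay.
On the curves, Pb = 3307/24 - (5/24)x and Ps = 18.125 + 0.125x; the wedge Ps − Pb = 20 gives 18.125 + 0.125x − (3307/24 - (5/24)x) = 20, so x' = 419.
Then Pb = 3307/24 − (5/24)·419 = 50.5 and Ps = 18.125 + 0.125·419 = 70.5.
Buyers' price falls by P* − Pb = 63 − 50.5 = 12.5; sellers' price rises by Ps − P* = 70.5 − 63 = 7.5.
So producers capture 7.5/20 = 0.375 of each unit of subsidy.

Producer share = 0.375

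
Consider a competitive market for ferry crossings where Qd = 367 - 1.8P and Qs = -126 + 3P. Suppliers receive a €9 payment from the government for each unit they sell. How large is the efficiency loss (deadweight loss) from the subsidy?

Pre-subsidy: 367 - 1.8P = -126 + 3P gives P* = 2465/24, Q* = 182.125.
With the subsidy, sellers receive Ps = Pb + 9 for each unit, where Pb is the price buyers pay.
Supply in terms of Pb becomes Qs = -126 + 3(Pb + 9) = -99 + 3Pb. Setting this equal to demand: 367 - 1.8Pb = -99 + 3Pb, so Pb = 1165/12.
Sellers receive Ps = 1165/12 + 9 = 1273/12; Q' = 367 − 1.8·(1165/12) = 192.25.
The subsidy expands output by 192.25 − 182.125 = 10.125 past the efficient level; on those units the gap between marginal cost and willingness to pay runs from 0 up to 9.
DWL = ½ × 9 × 10.125 = 45.5625.

Deadweight loss = €45.5625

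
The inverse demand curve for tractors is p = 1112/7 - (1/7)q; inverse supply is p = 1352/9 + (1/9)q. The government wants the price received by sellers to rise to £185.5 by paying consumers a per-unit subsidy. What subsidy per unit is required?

At a seller price of 185.5, quantity supplied is -1352 + 9·185.5 = 317.5.
Buyers absorb 317.5 only when they pay pb = 1112/7 − (1/7)·317.5 = 113.5.
s = ps − pb = 185.5 − 113.5 = 72.

Required subsidy s = £72 per unit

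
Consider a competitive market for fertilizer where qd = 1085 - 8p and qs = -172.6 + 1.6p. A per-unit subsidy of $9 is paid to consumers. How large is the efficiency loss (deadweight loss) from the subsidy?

Deadweight loss = $54

Pre-subsidy: 1085 - 8p = -172.6 + 1.6p gives p* = 131, q* = 37.
With the rebate, buyers effectively pay pb = ps − 9, where ps is the price sellers receive.
Demand in terms of ps becomes qd = 1085 − 8(ps − 9) = 1157 - 8ps. Setting this equal to supply: 1157 - 8ps = -172.6 + 1.6ps, so ps = 138.5.
Buyers pay pb = 138.5 − 9 = 129.5; q' = -172.6 + 1.6·138.5 = 49.
The subsidy expands output by 49 − 37 = 12 past the efficient level; on those units the gap between marginal cost and willingness to pay runs from 0 up to 9.
DWL = ½ × 9 × 12 = 54.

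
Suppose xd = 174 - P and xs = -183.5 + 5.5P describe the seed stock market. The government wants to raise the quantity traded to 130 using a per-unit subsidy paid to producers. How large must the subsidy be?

At x = 130, invert demand for the buyer price: Pb = (174 − 130)/1 = 44; invert supply for the seller price: Ps = (130 − (-183.5))/5.5 = 57.
The subsidy must fill the gap: s = Ps − Pb = 57 − 44 = 13.

Required subsidy s = 13 per unit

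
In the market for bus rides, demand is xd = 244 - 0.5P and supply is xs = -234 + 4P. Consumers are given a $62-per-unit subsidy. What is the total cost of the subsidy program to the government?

Government cost = 121892/9

Pre-subsidy: 244 - 0.5P = -234 + 4P gives P* = 956/9, x* = 1718/9.
With the rebate, buyers effectively pay Pb = Ps − 62, where Ps is the price sellers receive.
Demand in terms of Ps becomes xd = 244 − 0.5(Ps − 62) = 275 - 0.5Ps. Setting this equal to supply: 275 - 0.5Ps = -234 + 4Ps, so Ps = 1018/9.
Buyers pay Pb = 1018/9 − 62 = 460/9; x' = -234 + 4·(1018/9) = 1966/9.
Government outlay = subsidy × quantity = 62 × 1966/9 = 121892/9.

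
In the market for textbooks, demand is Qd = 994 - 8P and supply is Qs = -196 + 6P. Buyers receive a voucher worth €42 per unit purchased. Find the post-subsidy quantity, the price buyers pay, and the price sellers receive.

Pre-subsidy: 994 - 8P = -196 + 6P gives P* = 85, Q* = 314.
With the rebate, buyers effectively pay Pb = Ps − 42, where Ps is the price sellers receive.
Demand in terms of Ps becomes Qd = 994 − 8(Ps − 42) = 1330 - 8Ps. Setting this equal to supply: 1330 - 8Ps = -196 + 6Ps, so Ps = 109.
Buyers pay Pb = 109 − 42 = 67; Q' = -196 + 6·109 = 458.

Q' = 458; buyers pay €67; sellers receive €109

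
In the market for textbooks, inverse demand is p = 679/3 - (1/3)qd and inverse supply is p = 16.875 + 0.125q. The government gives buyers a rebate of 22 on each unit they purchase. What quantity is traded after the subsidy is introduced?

Pre-subsidy: 679/3 - (1/3)q = 16.875 + 0.125q gives q* = 457 and p* = 74.
With the rebate, buyers effectively pay pb = ps − 22, where ps is the price sellers receive.
On the curves, pb = 679/3 - (1/3)q and ps = 16.875 + 0.125q; the wedge ps − pb = 22 gives 16.875 + 0.125q − (679/3 - (1/3)q) = 22, so q' = 505.
Then pb = 679/3 − (1/3)·505 = 58 and ps = 16.875 + 0.125·505 = 80.

q' = 505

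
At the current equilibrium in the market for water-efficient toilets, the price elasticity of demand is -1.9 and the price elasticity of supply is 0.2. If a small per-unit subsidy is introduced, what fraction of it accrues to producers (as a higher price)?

For a small subsidy around the equilibrium, the benefit split depends on the relative slopes, which at a point are proportional to the elasticities.
Buyer share = εs/(εs + |εd|) = 0.2/(0.2 + 1.9) = 2/21; seller share = |εd|/(εs + |εd|) = 19/21.
So producers capture 19/21 of the subsidy.

Producer share = 19/21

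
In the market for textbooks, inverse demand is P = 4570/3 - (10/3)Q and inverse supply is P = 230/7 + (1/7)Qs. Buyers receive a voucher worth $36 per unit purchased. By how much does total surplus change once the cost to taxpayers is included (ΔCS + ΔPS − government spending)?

Pre-subsidy: 4570/3 - (10/3)Q = 230/7 + (1/7)Q gives Q* = 31300/73 and P* = 6870/73.
With the rebate, buyers effectively pay Pb = Ps − 36, where Ps is the price sellers receive.
On the curves, Pb = 4570/3 - (10/3)Q and Ps = 230/7 + (1/7)Q; the wedge Ps − Pb = 36 gives 230/7 + (1/7)Q − (4570/3 - (10/3)Q) = 36, so Q' = 32056/73.
Then Pb = 4570/3 − (10/3)·(32056/73) = 4350/73 and Ps = 230/7 + (1/7)·(32056/73) = 6978/73.
ΔCS = ½(31300/73 + 32056/73)(6870/73 − 4350/73) = 79828560/5329; ΔPS = ½(31300/73 + 32056/73)(6978/73 − 6870/73) = 3421224/5329.
Government spending = 36 × 32056/73 = 1154016/73.
Net change = 79828560/5329 + 3421224/5329 − 1154016/73 = -13608/73. The loss equals the DWL triangle ½·36·756/73.

Net change in total surplus = -13608/73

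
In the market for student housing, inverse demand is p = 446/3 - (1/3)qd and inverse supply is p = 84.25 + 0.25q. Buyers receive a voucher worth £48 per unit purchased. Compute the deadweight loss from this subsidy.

Pre-subsidy: 446/3 - (1/3)q = 84.25 + 0.25q gives q* = 773/7 and p* = 783/7.
With the rebate, buyers effectively pay pb = ps − 48, where ps is the price sellers receive.
On the curves, pb = 446/3 - (1/3)q and ps = 84.25 + 0.25q; the wedge ps − pb = 48 gives 84.25 + 0.25q − (446/3 - (1/3)q) = 48, so q' = 1349/7.
Then pb = 446/3 − (1/3)·(1349/7) = 591/7 and ps = 84.25 + 0.25·(1349/7) = 927/7.
The subsidy expands output by 1349/7 − 773/7 = 576/7 past the efficient level; on those units the gap between marginal cost and willingness to pay runs from 0 up to 48.
DWL = ½ × 48 × 576/7 = 13824/7.

Deadweight loss = 13824/7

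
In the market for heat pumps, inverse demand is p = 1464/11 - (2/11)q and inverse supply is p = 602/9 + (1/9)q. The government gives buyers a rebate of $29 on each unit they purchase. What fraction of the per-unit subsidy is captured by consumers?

Consumer share = 18/29

Pre-subsidy: 1464/11 - (2/11)q = 602/9 + (1/9)q gives q* = 226 and p* = 92.
With the rebate, buyers effectively pay pb = ps − 29, where ps is the price sellers receive.
On the curves, pb = 1464/11 - (2/11)q and ps = 602/9 + (1/9)q; the wedge ps − pb = 29 gives 602/9 + (1/9)q − (1464/11 - (2/11)q) = 29, so q' = 325.
Then pb = 1464/11 − (2/11)·325 = 74 and ps = 602/9 + (1/9)·325 = 103.
Buyers' price falls by p* − pb = 92 − 74 = 18; sellers' price rises by ps − p* = 103 − 92 = 11.
So consumers capture 18/29 = 18/29 of each unit of subsidy.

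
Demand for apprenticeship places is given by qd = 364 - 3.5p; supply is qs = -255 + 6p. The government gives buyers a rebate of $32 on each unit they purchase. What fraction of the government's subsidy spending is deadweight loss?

Pre-subsidy: 364 - 3.5p = -255 + 6p gives p* = 1238/19, q* = 2583/19.
With the rebate, buyers effectively pay pb = ps − 32, where ps is the price sellers receive.
Demand in terms of ps becomes qd = 364 − 3.5(ps − 32) = 476 - 3.5ps. Setting this equal to supply: 476 - 3.5ps = -255 + 6ps, so ps = 1462/19.
Buyers pay pb = 1462/19 − 32 = 854/19; q' = -255 + 6·(1462/19) = 3927/19.
ΔCS = ½(2583/19 + 3927/19)(1238/19 − 854/19) = 1249920/361; ΔPS = ½(2583/19 + 3927/19)(1462/19 − 1238/19) = 729120/361.
Government spending = 32 × 3927/19 = 125664/19.
DWL = ½ × 32 × (3927/19 − 2583/19) = 21504/19; fraction = (21504/19) / (125664/19) = 32/187.

DWL / government spending = 32/187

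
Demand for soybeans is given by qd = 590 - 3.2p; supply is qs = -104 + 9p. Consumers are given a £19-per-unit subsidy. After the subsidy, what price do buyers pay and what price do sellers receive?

Pre-subsidy: 590 - 3.2p = -104 + 9p gives p* = 3470/61, q* = 24886/61.
With the rebate, buyers effectively pay pb = ps − 19, where ps is the price sellers receive.
Demand in terms of ps becomes qd = 590 − 3.2(ps − 19) = 650.8 - 3.2ps. Setting this equal to supply: 650.8 - 3.2ps = -104 + 9ps, so ps = 3774/61.
Buyers pay pb = 3774/61 − 19 = 2615/61; q' = -104 + 9·(3774/61) = 27622/61.

Buyers pay 2615/61; sellers receive 3774/61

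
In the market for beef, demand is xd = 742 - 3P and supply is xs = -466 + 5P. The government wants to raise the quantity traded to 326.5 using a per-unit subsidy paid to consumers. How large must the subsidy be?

Required subsidy s = 20 per unit

At x = 326.5, invert demand for the buyer price: Pb = (742 − 326.5)/3 = 138.5; invert supply for the seller price: Ps = (326.5 − (-466))/5 = 158.5.
The subsidy must fill the gap: s = Ps − Pb = 158.5 − 138.5 = 20.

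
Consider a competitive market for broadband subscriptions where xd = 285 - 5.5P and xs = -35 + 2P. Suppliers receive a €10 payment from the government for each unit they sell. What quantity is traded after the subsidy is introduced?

Pre-subsidy: 285 - 5.5P = -35 + 2P gives P* = 128/3, x* = 151/3.
With the subsidy, sellers receive Ps = Pb + 10 for each unit, where Pb is the price buyers pay.
Supply in terms of Pb becomes xs = -35 + 2(Pb + 10) = -15 + 2Pb. Setting this equal to demand: 285 - 5.5Pb = -15 + 2Pb, so Pb = 40.
Sellers receive Ps = 40 + 10 = 50; x' = 285 − 5.5·40 = 65.

x' = 65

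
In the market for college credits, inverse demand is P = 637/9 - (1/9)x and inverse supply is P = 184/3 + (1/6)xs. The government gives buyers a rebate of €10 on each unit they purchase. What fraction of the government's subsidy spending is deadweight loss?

DWL / government spending = 9/35

Pre-subsidy: 637/9 - (1/9)x = 184/3 + (1/6)x gives x* = 34 and P* = 67.
With the rebate, buyers effectively pay Pb = Ps − 10, where Ps is the price sellers receive.
On the curves, Pb = 637/9 - (1/9)x and Ps = 184/3 + (1/6)x; the wedge Ps − Pb = 10 gives 184/3 + (1/6)x − (637/9 - (1/9)x) = 10, so x' = 70.
Then Pb = 637/9 − (1/9)·70 = 63 and Ps = 184/3 + (1/6)·70 = 73.
ΔCS = ½(34 + 70)(67 − 63) = 208; ΔPS = ½(34 + 70)(73 − 67) = 312.
Government spending = 10 × 70 = 700.
DWL = ½ × 10 × (70 − 34) = 180; fraction = 180 / 700 = 9/35.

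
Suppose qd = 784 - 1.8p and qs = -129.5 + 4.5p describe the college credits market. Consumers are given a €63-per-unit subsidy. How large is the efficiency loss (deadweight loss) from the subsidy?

Deadweight loss = €2551.5

Pre-subsidy: 784 - 1.8p = -129.5 + 4.5p gives p* = 145, q* = 523.
With the rebate, buyers effectively pay pb = ps − 63, where ps is the price sellers receive.
Demand in terms of ps becomes qd = 784 − 1.8(ps − 63) = 897.4 - 1.8ps. Setting this equal to supply: 897.4 - 1.8ps = -129.5 + 4.5ps, so ps = 163.
Buyers pay pb = 163 − 63 = 100; q' = -129.5 + 4.5·163 = 604.
The subsidy expands output by 604 − 523 = 81 past the efficient level; on those units the gap between marginal cost and willingness to pay runs from 0 up to 63.
DWL = ½ × 63 × 81 = 2551.5.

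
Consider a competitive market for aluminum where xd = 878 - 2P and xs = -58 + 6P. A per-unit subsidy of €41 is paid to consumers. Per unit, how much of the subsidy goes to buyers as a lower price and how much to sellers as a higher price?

Buyers gain €30.75 per unit; sellers gain €10.25 per unit

Pre-subsidy: 878 - 2P = -58 + 6P gives P* = 117, x* = 644.
With the rebate, buyers effectively pay Pb = Ps − 41, where Ps is the price sellers receive.
Demand in terms of Ps becomes xd = 878 − 2(Ps − 41) = 960 - 2Ps. Setting this equal to supply: 960 - 2Ps = -58 + 6Ps, so Ps = 127.25.
Buyers pay Pb = 127.25 − 41 = 86.25; x' = -58 + 6·127.25 = 705.5.
Buyers' price falls by P* − Pb = 117 − 86.25 = 30.75; sellers' price rises by Ps − P* = 127.25 − 117 = 10.25.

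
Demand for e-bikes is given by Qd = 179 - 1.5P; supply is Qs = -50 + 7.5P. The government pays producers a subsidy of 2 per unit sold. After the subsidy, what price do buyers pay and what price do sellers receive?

Buyers pay 214/9; sellers receive 232/9

Pre-subsidy: 179 - 1.5P = -50 + 7.5P gives P* = 229/9, Q* = 845/6.
With the subsidy, sellers receive Ps = Pb + 2 for each unit, where Pb is the price buyers pay.
Supply in terms of Pb becomes Qs = -50 + 7.5(Pb + 2) = -35 + 7.5Pb. Setting this equal to demand: 179 - 1.5Pb = -35 + 7.5Pb, so Pb = 214/9.
Sellers receive Ps = 214/9 + 2 = 232/9; Q' = 179 − 1.5·(214/9) = 430/3.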